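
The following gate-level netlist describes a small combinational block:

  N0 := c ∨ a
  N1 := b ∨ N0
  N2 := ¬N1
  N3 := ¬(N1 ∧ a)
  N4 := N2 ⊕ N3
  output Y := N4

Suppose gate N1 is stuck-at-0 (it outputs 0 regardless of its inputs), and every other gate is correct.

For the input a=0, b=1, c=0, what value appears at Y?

0

Propagate with N1 forced: N0=0, N1=0 [stuck-at-0], N2=1, N3=1, N4=0.
So Y = 0. (Without the fault it would be 1.)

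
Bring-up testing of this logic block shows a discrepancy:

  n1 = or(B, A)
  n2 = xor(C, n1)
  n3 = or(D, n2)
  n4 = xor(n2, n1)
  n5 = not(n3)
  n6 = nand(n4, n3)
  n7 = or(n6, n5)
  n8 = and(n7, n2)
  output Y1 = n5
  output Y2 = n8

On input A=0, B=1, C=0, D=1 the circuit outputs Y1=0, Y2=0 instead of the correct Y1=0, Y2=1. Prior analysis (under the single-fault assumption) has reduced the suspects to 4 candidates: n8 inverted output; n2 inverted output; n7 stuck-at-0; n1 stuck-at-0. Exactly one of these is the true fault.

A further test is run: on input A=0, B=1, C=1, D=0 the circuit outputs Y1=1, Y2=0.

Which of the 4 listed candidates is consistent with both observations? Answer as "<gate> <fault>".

n7 stuck-at-0

Evaluate each candidate on input A=0, B=1, C=1, D=0:
  n8 inverted output: n1=1, n2=0, n3=0, n4=1, n5=1, n6=1, n7=1, n8=1 [inverted output] → Y1=1, Y2=1 — eliminated
  n2 inverted output: n1=1, n2=1 [inverted output], n3=1, n4=0, n5=0, n6=1, n7=1, n8=1 → Y1=0, Y2=1 — eliminated
  n7 stuck-at-0: n1=1, n2=0, n3=0, n4=1, n5=1, n6=1, n7=0 [stuck-at-0], n8=0 → Y1=1, Y2=0 — matches
  n1 stuck-at-0: n1=0 [stuck-at-0], n2=1, n3=1, n4=1, n5=0, n6=0, n7=0, n8=0 → Y1=0, Y2=0 — eliminated
Only n7 stuck-at-0 reproduces the observed Y1=1, Y2=0.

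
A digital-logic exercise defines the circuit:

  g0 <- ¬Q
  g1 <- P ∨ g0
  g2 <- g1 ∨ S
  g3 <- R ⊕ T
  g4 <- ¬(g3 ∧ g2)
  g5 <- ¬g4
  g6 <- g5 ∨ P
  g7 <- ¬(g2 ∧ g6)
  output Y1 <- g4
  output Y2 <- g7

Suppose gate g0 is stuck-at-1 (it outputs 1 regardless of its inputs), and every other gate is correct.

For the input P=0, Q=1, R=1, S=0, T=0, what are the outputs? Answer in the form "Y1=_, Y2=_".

Propagate with g0 forced: g0=1 [stuck-at-1], g1=1, g2=1, g3=1, g4=0, g5=1, g6=1, g7=0.
So the outputs are Y1=0, Y2=0. (Without the fault they would be Y1=1, Y2=1.)

Y1=0, Y2=0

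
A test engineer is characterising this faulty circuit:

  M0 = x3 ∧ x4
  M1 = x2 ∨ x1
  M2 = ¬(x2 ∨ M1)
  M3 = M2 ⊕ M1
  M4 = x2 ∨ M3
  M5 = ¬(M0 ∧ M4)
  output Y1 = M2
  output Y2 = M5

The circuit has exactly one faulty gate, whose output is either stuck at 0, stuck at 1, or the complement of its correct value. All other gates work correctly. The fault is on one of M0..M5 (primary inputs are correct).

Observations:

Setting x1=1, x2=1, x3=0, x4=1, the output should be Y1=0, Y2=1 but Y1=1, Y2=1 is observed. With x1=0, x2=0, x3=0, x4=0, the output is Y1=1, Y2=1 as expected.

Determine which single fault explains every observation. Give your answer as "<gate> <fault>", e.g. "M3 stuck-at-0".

Fault-free values for test 1 (x1=1, x2=1, x3=0, x4=1): M0=0, M1=1, M2=0, M3=1, M4=1, M5=1, giving Y1=0, Y2=1. Observed Y1=1, Y2=1.
Test 1: faults giving observed Y1=1, Y2=1 are {M2 stuck-at-1, M2 inverted output}.
Test 2 (x1=0, x2=0, x3=0, x4=0): fault-free M0=0, M1=0, M2=1, M3=1, M4=1, M5=1 → Y1=1, Y2=1; observed Y1=1, Y2=1. Eliminates M2 inverted output.
Only M2 stuck-at-1 is consistent with every test.

M2 stuck-at-1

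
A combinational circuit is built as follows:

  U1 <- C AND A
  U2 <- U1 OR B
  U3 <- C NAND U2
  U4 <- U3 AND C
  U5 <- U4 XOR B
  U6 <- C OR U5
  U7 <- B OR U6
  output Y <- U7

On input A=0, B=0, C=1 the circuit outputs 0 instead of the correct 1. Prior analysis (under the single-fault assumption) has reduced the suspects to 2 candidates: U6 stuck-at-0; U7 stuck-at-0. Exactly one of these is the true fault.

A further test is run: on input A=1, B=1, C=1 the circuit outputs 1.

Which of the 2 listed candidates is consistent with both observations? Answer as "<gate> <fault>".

Evaluate each candidate on input A=1, B=1, C=1:
  U6 stuck-at-0: U1=1, U2=1, U3=0, U4=0, U5=1, U6=0 [stuck-at-0], U7=1 → 1 — matches
  U7 stuck-at-0: U1=1, U2=1, U3=0, U4=0, U5=1, U6=1, U7=0 [stuck-at-0] → 0 — eliminated
Only U6 stuck-at-0 reproduces the observed 1.

U6 stuck-at-0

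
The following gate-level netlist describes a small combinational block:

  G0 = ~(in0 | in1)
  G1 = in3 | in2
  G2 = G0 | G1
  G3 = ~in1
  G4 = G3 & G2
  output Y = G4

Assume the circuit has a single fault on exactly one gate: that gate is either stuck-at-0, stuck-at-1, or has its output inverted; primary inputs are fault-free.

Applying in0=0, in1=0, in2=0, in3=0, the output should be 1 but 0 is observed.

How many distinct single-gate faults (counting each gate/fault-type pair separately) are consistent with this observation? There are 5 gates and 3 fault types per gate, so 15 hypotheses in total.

8

Fault-free: G0=1, G1=0, G2=1, G3=1, G4=1 → 1. Observed 0.
  G0: stuck-at-0, inverted output ✓; others ✗
  G1: none of the 3 fault types match ✗
  G2: stuck-at-0, inverted output ✓; others ✗
  G3: stuck-at-0, inverted output ✓; others ✗
  G4: stuck-at-0, inverted output ✓; others ✗
Consistent faults: {G0 stuck-at-0, G0 inverted output, G2 stuck-at-0, G2 inverted output, G3 stuck-at-0, G3 inverted output, G4 stuck-at-0, G4 inverted output} — 8 in all.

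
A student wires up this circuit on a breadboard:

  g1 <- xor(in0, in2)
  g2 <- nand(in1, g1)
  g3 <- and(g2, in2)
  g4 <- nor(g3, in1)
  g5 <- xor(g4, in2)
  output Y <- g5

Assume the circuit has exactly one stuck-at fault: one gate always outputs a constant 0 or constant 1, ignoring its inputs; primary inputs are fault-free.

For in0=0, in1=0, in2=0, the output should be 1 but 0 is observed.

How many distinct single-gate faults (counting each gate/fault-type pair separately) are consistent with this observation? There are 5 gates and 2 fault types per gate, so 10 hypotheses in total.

Fault-free: g1=0, g2=1, g3=0, g4=1, g5=1 → 1. Observed 0.
  g1 stuck-at-0: output 1 ✗
  g1 stuck-at-1: output 1 ✗
  g2 stuck-at-0: output 1 ✗
  g2 stuck-at-1: output 1 ✗
  g3 stuck-at-0: output 1 ✗
  g3 stuck-at-1: output 0 ✓
  g4 stuck-at-0: output 0 ✓
  g4 stuck-at-1: output 1 ✗
  g5 stuck-at-0: output 0 ✓
  g5 stuck-at-1: output 1 ✗
Consistent faults: {g3 stuck-at-1, g4 stuck-at-0, g5 stuck-at-0} — 3 in all.

3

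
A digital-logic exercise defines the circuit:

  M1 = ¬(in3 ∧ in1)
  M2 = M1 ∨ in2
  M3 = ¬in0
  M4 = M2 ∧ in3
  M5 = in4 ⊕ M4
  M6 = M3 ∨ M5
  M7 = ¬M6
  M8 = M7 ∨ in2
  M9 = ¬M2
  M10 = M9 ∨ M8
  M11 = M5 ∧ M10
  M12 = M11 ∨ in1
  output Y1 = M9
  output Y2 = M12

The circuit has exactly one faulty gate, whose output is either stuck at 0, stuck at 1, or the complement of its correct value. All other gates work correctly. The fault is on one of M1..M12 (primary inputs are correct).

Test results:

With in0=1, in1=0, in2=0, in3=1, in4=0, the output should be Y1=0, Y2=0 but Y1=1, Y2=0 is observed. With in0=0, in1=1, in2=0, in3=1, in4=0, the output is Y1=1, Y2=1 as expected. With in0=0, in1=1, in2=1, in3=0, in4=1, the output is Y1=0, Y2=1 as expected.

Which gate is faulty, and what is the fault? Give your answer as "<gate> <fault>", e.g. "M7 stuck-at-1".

Fault-free values for test 1 (in0=1, in1=0, in2=0, in3=1, in4=0): M1=1, M2=1, M3=0, M4=1, M5=1, M6=1, M7=0, M8=0, M9=0, M10=0, M11=0, M12=0, giving Y1=0, Y2=0. Observed Y1=1, Y2=0.
Test 1: faults giving observed Y1=1, Y2=0 are {M1 stuck-at-0, M1 inverted output, M2 stuck-at-0, M2 inverted output}.
Test 2 (in0=0, in1=1, in2=0, in3=1, in4=0): fault-free M1=0, M2=0, M3=1, M4=0, M5=0, M6=1, M7=0, M8=0, M9=1, M10=1, M11=0, M12=1 → Y1=1, Y2=1; observed Y1=1, Y2=1. Eliminates M1 inverted output, M2 inverted output.
Test 3 (in0=0, in1=1, in2=1, in3=0, in4=1): fault-free M1=1, M2=1, M3=1, M4=0, M5=1, M6=1, M7=0, M8=1, M9=0, M10=1, M11=1, M12=1 → Y1=0, Y2=1; observed Y1=0, Y2=1. Eliminates M2 stuck-at-0.
Only M1 stuck-at-0 is consistent with every test.

M1 stuck-at-0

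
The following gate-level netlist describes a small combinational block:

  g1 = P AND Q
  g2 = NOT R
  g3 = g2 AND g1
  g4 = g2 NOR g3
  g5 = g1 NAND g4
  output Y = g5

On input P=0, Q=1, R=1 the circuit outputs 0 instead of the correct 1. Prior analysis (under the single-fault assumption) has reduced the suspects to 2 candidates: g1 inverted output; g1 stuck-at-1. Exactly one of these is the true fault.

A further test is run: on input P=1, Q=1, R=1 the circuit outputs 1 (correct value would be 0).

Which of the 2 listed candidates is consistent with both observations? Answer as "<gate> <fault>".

Evaluate each candidate on input P=1, Q=1, R=1:
  g1 inverted output: g1=0 [inverted output], g2=0, g3=0, g4=1, g5=1 → 1 — matches
  g1 stuck-at-1: g1=1 [stuck-at-1], g2=0, g3=0, g4=1, g5=0 → 0 — eliminated
Only g1 inverted output reproduces the observed 1.

g1 inverted output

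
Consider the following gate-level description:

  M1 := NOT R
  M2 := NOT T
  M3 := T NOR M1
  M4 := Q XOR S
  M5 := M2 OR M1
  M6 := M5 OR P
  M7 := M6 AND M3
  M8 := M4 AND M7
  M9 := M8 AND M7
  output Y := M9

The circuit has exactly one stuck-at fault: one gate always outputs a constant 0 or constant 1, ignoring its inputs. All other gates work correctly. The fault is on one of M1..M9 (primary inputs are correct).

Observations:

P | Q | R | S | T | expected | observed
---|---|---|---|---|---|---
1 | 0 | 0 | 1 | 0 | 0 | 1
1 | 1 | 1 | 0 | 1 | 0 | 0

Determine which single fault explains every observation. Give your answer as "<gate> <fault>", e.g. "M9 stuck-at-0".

M1 stuck-at-0

Fault-free values for test 1 (P=1, Q=0, R=0, S=1, T=0): M1=1, M2=1, M3=0, M4=1, M5=1, M6=1, M7=0, M8=0, M9=0, giving Y=0. Observed 1.
Test 1: faults giving observed 1 are {M1 stuck-at-0, M3 stuck-at-1, M7 stuck-at-1, M9 stuck-at-1}.
Test 2 (P=1, Q=1, R=1, S=0, T=1): fault-free M1=0, M2=0, M3=0, M4=1, M5=0, M6=1, M7=0, M8=0, M9=0 → 0; observed 0. Eliminates M3 stuck-at-1, M7 stuck-at-1, M9 stuck-at-1.
Only M1 stuck-at-0 is consistent with every test.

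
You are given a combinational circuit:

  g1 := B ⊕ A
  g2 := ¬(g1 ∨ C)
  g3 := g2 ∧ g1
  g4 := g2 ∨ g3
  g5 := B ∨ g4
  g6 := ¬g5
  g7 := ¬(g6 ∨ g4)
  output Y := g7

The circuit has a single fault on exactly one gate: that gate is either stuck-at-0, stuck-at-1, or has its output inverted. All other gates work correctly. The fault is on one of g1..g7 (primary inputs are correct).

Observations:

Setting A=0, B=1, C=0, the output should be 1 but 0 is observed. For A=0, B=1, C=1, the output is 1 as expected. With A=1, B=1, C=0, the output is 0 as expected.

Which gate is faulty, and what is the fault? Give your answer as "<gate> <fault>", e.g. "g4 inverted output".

g1 stuck-at-0

Fault-free values for test 1 (A=0, B=1, C=0): g1=1, g2=0, g3=0, g4=0, g5=1, g6=0, g7=1, giving Y=1. Observed 0.
Test 1: faults giving observed 0 are {g1 stuck-at-0, g1 inverted output, g2 stuck-at-1, g2 inverted output, g3 stuck-at-1, g3 inverted output, g4 stuck-at-1, g4 inverted output, g5 stuck-at-0, g5 inverted output, g6 stuck-at-1, g6 inverted output, g7 stuck-at-0, g7 inverted output}.
Test 2 (A=0, B=1, C=1): fault-free g1=1, g2=0, g3=0, g4=0, g5=1, g6=0, g7=1 → 1; observed 1. Eliminates g2 stuck-at-1, g2 inverted output, g3 stuck-at-1, g3 inverted output, g4 stuck-at-1, g4 inverted output, g5 stuck-at-0, g5 inverted output, g6 stuck-at-1, g6 inverted output, g7 stuck-at-0, g7 inverted output.
Test 3 (A=1, B=1, C=0): fault-free g1=0, g2=1, g3=0, g4=1, g5=1, g6=0, g7=0 → 0; observed 0. Eliminates g1 inverted output.
Only g1 stuck-at-0 is consistent with every test.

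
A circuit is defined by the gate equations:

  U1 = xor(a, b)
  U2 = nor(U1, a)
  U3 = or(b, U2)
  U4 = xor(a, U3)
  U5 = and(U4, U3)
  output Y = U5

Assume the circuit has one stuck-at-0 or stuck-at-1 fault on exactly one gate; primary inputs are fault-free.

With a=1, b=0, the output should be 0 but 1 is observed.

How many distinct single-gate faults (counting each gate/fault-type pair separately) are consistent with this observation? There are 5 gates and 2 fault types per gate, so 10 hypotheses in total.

Fault-free: U1=1, U2=0, U3=0, U4=1, U5=0 → 0. Observed 1.
  U1 stuck-at-0: output 0 ✗
  U1 stuck-at-1: output 0 ✗
  U2 stuck-at-0: output 0 ✗
  U2 stuck-at-1: output 0 ✗
  U3 stuck-at-0: output 0 ✗
  U3 stuck-at-1: output 0 ✗
  U4 stuck-at-0: output 0 ✗
  U4 stuck-at-1: output 0 ✗
  U5 stuck-at-0: output 0 ✗
  U5 stuck-at-1: output 1 ✓
Consistent faults: {U5 stuck-at-1} — 1 in all.

1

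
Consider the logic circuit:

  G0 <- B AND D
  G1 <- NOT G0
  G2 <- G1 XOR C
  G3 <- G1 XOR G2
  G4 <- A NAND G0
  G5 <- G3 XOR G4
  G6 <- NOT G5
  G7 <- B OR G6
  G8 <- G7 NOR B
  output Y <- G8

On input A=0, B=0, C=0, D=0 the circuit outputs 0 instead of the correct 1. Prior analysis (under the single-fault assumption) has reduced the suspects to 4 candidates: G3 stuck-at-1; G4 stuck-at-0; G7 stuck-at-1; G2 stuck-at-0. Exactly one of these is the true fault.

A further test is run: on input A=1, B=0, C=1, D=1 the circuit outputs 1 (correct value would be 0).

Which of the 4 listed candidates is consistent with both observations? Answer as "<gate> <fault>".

Evaluate each candidate on input A=1, B=0, C=1, D=1:
  G3 stuck-at-1: G0=0, G1=1, G2=0, G3=1 [stuck-at-1], G4=1, G5=0, G6=1, G7=1, G8=0 → 0 — eliminated
  G4 stuck-at-0: G0=0, G1=1, G2=0, G3=1, G4=0 [stuck-at-0], G5=1, G6=0, G7=0, G8=1 → 1 — matches
  G7 stuck-at-1: G0=0, G1=1, G2=0, G3=1, G4=1, G5=0, G6=1, G7=1 [stuck-at-1], G8=0 → 0 — eliminated
  G2 stuck-at-0: G0=0, G1=1, G2=0 [stuck-at-0], G3=1, G4=1, G5=0, G6=1, G7=1, G8=0 → 0 — eliminated
Only G4 stuck-at-0 reproduces the observed 1.

G4 stuck-at-0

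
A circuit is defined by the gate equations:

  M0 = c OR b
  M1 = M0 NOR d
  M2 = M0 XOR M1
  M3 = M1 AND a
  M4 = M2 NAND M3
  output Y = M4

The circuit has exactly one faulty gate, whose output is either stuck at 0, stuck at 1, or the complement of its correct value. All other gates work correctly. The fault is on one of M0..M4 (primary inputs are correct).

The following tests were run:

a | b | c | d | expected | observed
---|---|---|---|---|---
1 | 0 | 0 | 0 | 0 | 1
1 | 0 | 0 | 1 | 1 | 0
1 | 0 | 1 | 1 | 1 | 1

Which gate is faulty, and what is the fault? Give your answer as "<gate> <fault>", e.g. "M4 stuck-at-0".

Fault-free values for test 1 (a=1, b=0, c=0, d=0): M0=0, M1=1, M2=1, M3=1, M4=0, giving Y=0. Observed 1.
Test 1: faults giving observed 1 are {M0 stuck-at-1, M0 inverted output, M1 stuck-at-0, M1 inverted output, M2 stuck-at-0, M2 inverted output, M3 stuck-at-0, M3 inverted output, M4 stuck-at-1, M4 inverted output}.
Test 2 (a=1, b=0, c=0, d=1): fault-free M0=0, M1=0, M2=0, M3=0, M4=1 → 1; observed 0. Eliminates M0 stuck-at-1, M0 inverted output, M1 stuck-at-0, M2 stuck-at-0, M2 inverted output, M3 stuck-at-0, M3 inverted output, M4 stuck-at-1.
Test 3 (a=1, b=0, c=1, d=1): fault-free M0=1, M1=0, M2=1, M3=0, M4=1 → 1; observed 1. Eliminates M4 inverted output.
Only M1 inverted output is consistent with every test.

M1 inverted output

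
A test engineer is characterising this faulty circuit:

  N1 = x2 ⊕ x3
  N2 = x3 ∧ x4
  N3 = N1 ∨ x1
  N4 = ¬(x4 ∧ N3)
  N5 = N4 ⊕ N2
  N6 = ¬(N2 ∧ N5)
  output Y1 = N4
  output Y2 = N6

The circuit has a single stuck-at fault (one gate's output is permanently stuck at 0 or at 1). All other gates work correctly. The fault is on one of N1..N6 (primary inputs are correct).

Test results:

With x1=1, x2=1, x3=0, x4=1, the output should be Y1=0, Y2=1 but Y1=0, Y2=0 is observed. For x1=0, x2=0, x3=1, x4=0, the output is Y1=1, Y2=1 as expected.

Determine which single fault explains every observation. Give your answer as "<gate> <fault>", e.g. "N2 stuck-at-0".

N2 stuck-at-1

Fault-free values for test 1 (x1=1, x2=1, x3=0, x4=1): N1=1, N2=0, N3=1, N4=0, N5=0, N6=1, giving Y1=0, Y2=1. Observed Y1=0, Y2=0.
Test 1: faults giving observed Y1=0, Y2=0 are {N2 stuck-at-1, N6 stuck-at-0}.
Test 2 (x1=0, x2=0, x3=1, x4=0): fault-free N1=1, N2=0, N3=1, N4=1, N5=1, N6=1 → Y1=1, Y2=1; observed Y1=1, Y2=1. Eliminates N6 stuck-at-0.
Only N2 stuck-at-1 is consistent with every test.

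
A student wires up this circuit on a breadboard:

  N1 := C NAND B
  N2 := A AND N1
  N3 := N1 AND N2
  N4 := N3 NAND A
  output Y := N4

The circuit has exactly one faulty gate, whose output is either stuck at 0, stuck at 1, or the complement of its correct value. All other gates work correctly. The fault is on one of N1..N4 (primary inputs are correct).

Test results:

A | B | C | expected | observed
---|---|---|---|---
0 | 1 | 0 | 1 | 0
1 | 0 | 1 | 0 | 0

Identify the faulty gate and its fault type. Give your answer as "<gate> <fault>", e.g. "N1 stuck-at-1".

N4 stuck-at-0

Fault-free values for test 1 (A=0, B=1, C=0): N1=1, N2=0, N3=0, N4=1, giving Y=1. Observed 0.
Test 1: faults giving observed 0 are {N4 stuck-at-0, N4 inverted output}.
Test 2 (A=1, B=0, C=1): fault-free N1=1, N2=1, N3=1, N4=0 → 0; observed 0. Eliminates N4 inverted output.
Only N4 stuck-at-0 is consistent with every test.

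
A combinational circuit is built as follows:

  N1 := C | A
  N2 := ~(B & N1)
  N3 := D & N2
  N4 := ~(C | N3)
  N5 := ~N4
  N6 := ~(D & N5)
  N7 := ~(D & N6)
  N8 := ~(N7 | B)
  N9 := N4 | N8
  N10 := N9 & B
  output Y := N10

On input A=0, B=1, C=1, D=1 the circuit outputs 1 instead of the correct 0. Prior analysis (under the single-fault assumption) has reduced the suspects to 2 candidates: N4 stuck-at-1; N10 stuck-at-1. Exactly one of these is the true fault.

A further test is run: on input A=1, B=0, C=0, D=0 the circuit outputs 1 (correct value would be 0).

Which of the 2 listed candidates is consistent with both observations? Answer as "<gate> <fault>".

Evaluate each candidate on input A=1, B=0, C=0, D=0:
  N4 stuck-at-1: N1=1, N2=1, N3=0, N4=1 [stuck-at-1], N5=0, N6=1, N7=1, N8=0, N9=1, N10=0 → 0 — eliminated
  N10 stuck-at-1: N1=1, N2=1, N3=0, N4=1, N5=0, N6=1, N7=1, N8=0, N9=1, N10=1 [stuck-at-1] → 1 — matches
Only N10 stuck-at-1 reproduces the observed 1.

N10 stuck-at-1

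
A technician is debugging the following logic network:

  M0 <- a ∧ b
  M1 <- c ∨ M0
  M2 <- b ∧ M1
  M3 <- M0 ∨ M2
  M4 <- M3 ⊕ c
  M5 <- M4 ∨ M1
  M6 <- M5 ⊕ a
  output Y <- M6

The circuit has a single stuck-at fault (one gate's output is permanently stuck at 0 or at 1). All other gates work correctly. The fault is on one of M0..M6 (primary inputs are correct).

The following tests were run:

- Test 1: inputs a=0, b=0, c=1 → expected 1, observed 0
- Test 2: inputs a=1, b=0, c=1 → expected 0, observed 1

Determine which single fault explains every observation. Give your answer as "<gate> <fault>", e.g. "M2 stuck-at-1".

Fault-free values for test 1 (a=0, b=0, c=1): M0=0, M1=1, M2=0, M3=0, M4=1, M5=1, M6=1, giving Y=1. Observed 0.
Test 1: faults giving observed 0 are {M5 stuck-at-0, M6 stuck-at-0}.
Test 2 (a=1, b=0, c=1): fault-free M0=0, M1=1, M2=0, M3=0, M4=1, M5=1, M6=0 → 0; observed 1. Eliminates M6 stuck-at-0.
Only M5 stuck-at-0 is consistent with every test.

M5 stuck-at-0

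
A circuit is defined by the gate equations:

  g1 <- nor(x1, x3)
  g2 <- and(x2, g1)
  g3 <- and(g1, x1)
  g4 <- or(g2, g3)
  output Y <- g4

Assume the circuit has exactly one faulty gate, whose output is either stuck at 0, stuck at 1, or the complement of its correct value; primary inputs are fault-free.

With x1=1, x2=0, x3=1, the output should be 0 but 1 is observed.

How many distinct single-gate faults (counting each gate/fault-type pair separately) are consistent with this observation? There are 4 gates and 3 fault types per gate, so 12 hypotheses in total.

Fault-free: g1=0, g2=0, g3=0, g4=0 → 0. Observed 1.
  g1 stuck-at-0: output 0 ✗
  g1 stuck-at-1: output 1 ✓
  g1 inverted output: output 1 ✓
  g2 stuck-at-0: output 0 ✗
  g2 stuck-at-1: output 1 ✓
  g2 inverted output: output 1 ✓
  g3 stuck-at-0: output 0 ✗
  g3 stuck-at-1: output 1 ✓
  g3 inverted output: output 1 ✓
  g4 stuck-at-0: output 0 ✗
  g4 stuck-at-1: output 1 ✓
  g4 inverted output: output 1 ✓
Consistent faults: {g1 stuck-at-1, g1 inverted output, g2 stuck-at-1, g2 inverted output, g3 stuck-at-1, g3 inverted output, g4 stuck-at-1, g4 inverted output} — 8 in all.

8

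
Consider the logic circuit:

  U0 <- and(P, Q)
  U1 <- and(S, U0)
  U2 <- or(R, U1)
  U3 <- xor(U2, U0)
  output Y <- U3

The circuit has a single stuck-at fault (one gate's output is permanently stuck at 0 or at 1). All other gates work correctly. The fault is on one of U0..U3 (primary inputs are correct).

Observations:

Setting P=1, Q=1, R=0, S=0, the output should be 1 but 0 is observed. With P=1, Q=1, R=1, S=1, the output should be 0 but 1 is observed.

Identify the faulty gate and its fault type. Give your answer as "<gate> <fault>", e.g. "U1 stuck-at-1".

U0 stuck-at-0

Fault-free values for test 1 (P=1, Q=1, R=0, S=0): U0=1, U1=0, U2=0, U3=1, giving Y=1. Observed 0.
Test 1: faults giving observed 0 are {U0 stuck-at-0, U1 stuck-at-1, U2 stuck-at-1, U3 stuck-at-0}.
Test 2 (P=1, Q=1, R=1, S=1): fault-free U0=1, U1=1, U2=1, U3=0 → 0; observed 1. Eliminates U1 stuck-at-1, U2 stuck-at-1, U3 stuck-at-0.
Only U0 stuck-at-0 is consistent with every test.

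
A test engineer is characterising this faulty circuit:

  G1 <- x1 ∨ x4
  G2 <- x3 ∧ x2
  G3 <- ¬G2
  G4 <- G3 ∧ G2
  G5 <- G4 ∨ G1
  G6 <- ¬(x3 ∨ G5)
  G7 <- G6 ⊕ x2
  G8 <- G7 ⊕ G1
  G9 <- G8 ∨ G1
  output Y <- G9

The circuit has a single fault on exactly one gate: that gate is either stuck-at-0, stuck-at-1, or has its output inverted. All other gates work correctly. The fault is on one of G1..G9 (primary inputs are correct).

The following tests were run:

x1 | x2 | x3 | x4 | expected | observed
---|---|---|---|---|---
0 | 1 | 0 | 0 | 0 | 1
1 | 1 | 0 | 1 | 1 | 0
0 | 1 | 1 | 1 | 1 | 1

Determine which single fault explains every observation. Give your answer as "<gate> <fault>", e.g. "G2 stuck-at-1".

Fault-free values for test 1 (x1=0, x2=1, x3=0, x4=0): G1=0, G2=0, G3=1, G4=0, G5=0, G6=1, G7=0, G8=0, G9=0, giving Y=0. Observed 1.
Test 1: faults giving observed 1 are {G1 stuck-at-1, G1 inverted output, G4 stuck-at-1, G4 inverted output, G5 stuck-at-1, G5 inverted output, G6 stuck-at-0, G6 inverted output, G7 stuck-at-1, G7 inverted output, G8 stuck-at-1, G8 inverted output, G9 stuck-at-1, G9 inverted output}.
Test 2 (x1=1, x2=1, x3=0, x4=1): fault-free G1=1, G2=0, G3=1, G4=0, G5=1, G6=0, G7=1, G8=0, G9=1 → 1; observed 0. Eliminates G1 stuck-at-1, G4 stuck-at-1, G4 inverted output, G5 stuck-at-1, G5 inverted output, G6 stuck-at-0, G6 inverted output, G7 stuck-at-1, G7 inverted output, G8 stuck-at-1, G8 inverted output, G9 stuck-at-1.
Test 3 (x1=0, x2=1, x3=1, x4=1): fault-free G1=1, G2=1, G3=0, G4=0, G5=1, G6=0, G7=1, G8=0, G9=1 → 1; observed 1. Eliminates G9 inverted output.
Only G1 inverted output is consistent with every test.

G1 inverted output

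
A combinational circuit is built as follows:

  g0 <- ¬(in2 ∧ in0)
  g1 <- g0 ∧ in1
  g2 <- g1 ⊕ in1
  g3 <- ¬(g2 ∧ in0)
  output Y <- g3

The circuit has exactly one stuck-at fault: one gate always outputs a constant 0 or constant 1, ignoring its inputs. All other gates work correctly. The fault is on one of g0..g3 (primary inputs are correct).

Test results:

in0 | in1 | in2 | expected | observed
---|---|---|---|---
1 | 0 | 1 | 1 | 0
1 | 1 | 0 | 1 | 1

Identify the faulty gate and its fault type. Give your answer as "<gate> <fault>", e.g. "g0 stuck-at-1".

g1 stuck-at-1

Fault-free values for test 1 (in0=1, in1=0, in2=1): g0=0, g1=0, g2=0, g3=1, giving Y=1. Observed 0.
Test 1: faults giving observed 0 are {g1 stuck-at-1, g2 stuck-at-1, g3 stuck-at-0}.
Test 2 (in0=1, in1=1, in2=0): fault-free g0=1, g1=1, g2=0, g3=1 → 1; observed 1. Eliminates g2 stuck-at-1, g3 stuck-at-0.
Only g1 stuck-at-1 is consistent with every test.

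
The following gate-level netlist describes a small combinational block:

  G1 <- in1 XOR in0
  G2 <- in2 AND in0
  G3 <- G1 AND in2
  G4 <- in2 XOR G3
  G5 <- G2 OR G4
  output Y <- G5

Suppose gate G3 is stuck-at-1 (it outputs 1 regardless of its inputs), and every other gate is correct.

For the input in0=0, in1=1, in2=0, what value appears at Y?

1

Propagate with G3 forced: G1=1, G2=0, G3=1 [stuck-at-1], G4=1, G5=1.
So Y = 1. (Without the fault it would be 0.)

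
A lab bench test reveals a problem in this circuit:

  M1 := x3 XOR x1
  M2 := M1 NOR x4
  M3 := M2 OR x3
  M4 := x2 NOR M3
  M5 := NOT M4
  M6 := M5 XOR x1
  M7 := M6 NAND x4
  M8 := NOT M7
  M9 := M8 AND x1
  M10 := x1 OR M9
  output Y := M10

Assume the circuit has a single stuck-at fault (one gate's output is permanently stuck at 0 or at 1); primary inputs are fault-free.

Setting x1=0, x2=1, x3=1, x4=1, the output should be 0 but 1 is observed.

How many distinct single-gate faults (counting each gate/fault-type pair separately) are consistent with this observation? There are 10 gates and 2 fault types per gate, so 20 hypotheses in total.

2

Fault-free: M1=1, M2=0, M3=1, M4=0, M5=1, M6=1, M7=0, M8=1, M9=0, M10=0 → 0. Observed 1.
  M1: none of the 2 fault types match ✗
  M2: none of the 2 fault types match ✗
  M3: none of the 2 fault types match ✗
  M4: none of the 2 fault types match ✗
  M5: none of the 2 fault types match ✗
  M6: none of the 2 fault types match ✗
  M7: none of the 2 fault types match ✗
  M8: none of the 2 fault types match ✗
  M9: stuck-at-1 ✓; others ✗
  M10: stuck-at-1 ✓; others ✗
Consistent faults: {M9 stuck-at-1, M10 stuck-at-1} — 2 in all.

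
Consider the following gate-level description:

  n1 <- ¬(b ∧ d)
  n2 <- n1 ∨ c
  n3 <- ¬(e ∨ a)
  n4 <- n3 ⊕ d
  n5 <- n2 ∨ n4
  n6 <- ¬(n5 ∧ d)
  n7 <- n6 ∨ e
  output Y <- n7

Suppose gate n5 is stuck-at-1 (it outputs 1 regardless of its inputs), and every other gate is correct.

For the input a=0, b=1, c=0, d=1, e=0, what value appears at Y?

0

Propagate with n5 forced: n1=0, n2=0, n3=1, n4=0, n5=1 [stuck-at-1], n6=0, n7=0.
So Y = 0. (Without the fault it would be 1.)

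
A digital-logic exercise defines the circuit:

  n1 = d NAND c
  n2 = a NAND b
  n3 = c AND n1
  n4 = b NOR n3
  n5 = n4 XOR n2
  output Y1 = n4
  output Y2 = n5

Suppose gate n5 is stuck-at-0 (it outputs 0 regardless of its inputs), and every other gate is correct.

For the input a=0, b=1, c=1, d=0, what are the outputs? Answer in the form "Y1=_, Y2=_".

Propagate with n5 forced: n1=1, n2=1, n3=1, n4=0, n5=0 [stuck-at-0].
So the outputs are Y1=0, Y2=0. (Without the fault they would be Y1=0, Y2=1.)

Y1=0, Y2=0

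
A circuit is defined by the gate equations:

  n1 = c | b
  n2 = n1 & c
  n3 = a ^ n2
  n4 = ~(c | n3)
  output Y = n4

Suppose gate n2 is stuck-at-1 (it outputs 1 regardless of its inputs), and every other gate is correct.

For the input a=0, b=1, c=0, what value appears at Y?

0

Propagate with n2 forced: n1=1, n2=1 [stuck-at-1], n3=1, n4=0.
So Y = 0. (Without the fault it would be 1.)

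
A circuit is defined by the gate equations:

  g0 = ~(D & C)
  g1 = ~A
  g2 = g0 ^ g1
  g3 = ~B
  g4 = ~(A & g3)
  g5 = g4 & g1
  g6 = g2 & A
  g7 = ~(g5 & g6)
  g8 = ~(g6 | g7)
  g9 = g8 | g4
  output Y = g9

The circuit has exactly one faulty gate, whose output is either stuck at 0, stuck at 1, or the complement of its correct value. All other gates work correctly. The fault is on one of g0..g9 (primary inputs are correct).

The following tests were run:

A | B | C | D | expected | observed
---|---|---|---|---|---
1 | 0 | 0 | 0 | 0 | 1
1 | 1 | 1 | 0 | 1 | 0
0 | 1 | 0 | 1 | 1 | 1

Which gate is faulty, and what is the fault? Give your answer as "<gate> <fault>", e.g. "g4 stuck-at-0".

g3 inverted output

Fault-free values for test 1 (A=1, B=0, C=0, D=0): g0=1, g1=0, g2=1, g3=1, g4=0, g5=0, g6=1, g7=1, g8=0, g9=0, giving Y=0. Observed 1.
Test 1: faults giving observed 1 are {g3 stuck-at-0, g3 inverted output, g4 stuck-at-1, g4 inverted output, g8 stuck-at-1, g8 inverted output, g9 stuck-at-1, g9 inverted output}.
Test 2 (A=1, B=1, C=1, D=0): fault-free g0=1, g1=0, g2=1, g3=0, g4=1, g5=0, g6=1, g7=1, g8=0, g9=1 → 1; observed 0. Eliminates g3 stuck-at-0, g4 stuck-at-1, g8 stuck-at-1, g8 inverted output, g9 stuck-at-1.
Test 3 (A=0, B=1, C=0, D=1): fault-free g0=1, g1=1, g2=0, g3=0, g4=1, g5=1, g6=0, g7=1, g8=0, g9=1 → 1; observed 1. Eliminates g4 inverted output, g9 inverted output.
Only g3 inverted output is consistent with every test.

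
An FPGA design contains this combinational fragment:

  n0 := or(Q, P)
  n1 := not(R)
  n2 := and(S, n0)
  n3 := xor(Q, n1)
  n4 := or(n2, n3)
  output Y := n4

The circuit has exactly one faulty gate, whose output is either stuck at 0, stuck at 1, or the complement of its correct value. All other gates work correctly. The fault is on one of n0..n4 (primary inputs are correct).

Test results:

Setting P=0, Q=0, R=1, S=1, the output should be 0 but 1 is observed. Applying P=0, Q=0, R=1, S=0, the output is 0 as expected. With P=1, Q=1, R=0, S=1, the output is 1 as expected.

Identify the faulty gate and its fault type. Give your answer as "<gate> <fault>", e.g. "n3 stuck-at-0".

n0 stuck-at-1

Fault-free values for test 1 (P=0, Q=0, R=1, S=1): n0=0, n1=0, n2=0, n3=0, n4=0, giving Y=0. Observed 1.
Test 1: faults giving observed 1 are {n0 stuck-at-1, n0 inverted output, n1 stuck-at-1, n1 inverted output, n2 stuck-at-1, n2 inverted output, n3 stuck-at-1, n3 inverted output, n4 stuck-at-1, n4 inverted output}.
Test 2 (P=0, Q=0, R=1, S=0): fault-free n0=0, n1=0, n2=0, n3=0, n4=0 → 0; observed 0. Eliminates n1 stuck-at-1, n1 inverted output, n2 stuck-at-1, n2 inverted output, n3 stuck-at-1, n3 inverted output, n4 stuck-at-1, n4 inverted output.
Test 3 (P=1, Q=1, R=0, S=1): fault-free n0=1, n1=1, n2=1, n3=0, n4=1 → 1; observed 1. Eliminates n0 inverted output.
Only n0 stuck-at-1 is consistent with every test.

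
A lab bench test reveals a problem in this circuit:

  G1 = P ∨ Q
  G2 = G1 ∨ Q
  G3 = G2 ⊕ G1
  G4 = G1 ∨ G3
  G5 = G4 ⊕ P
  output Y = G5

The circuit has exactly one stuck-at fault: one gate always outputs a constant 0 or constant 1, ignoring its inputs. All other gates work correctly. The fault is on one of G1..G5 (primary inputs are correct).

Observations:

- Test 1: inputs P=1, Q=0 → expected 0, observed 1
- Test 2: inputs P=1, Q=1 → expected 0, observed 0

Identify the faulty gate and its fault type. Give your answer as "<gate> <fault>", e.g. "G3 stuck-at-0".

G1 stuck-at-0

Fault-free values for test 1 (P=1, Q=0): G1=1, G2=1, G3=0, G4=1, G5=0, giving Y=0. Observed 1.
Test 1: faults giving observed 1 are {G1 stuck-at-0, G4 stuck-at-0, G5 stuck-at-1}.
Test 2 (P=1, Q=1): fault-free G1=1, G2=1, G3=0, G4=1, G5=0 → 0; observed 0. Eliminates G4 stuck-at-0, G5 stuck-at-1.
Only G1 stuck-at-0 is consistent with every test.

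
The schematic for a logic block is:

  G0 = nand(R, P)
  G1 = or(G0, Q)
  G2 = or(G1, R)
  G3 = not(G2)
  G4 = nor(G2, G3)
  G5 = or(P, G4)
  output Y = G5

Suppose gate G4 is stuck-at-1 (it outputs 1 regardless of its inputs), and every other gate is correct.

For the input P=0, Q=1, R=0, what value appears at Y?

Propagate with G4 forced: G0=1, G1=1, G2=1, G3=0, G4=1 [stuck-at-1], G5=1.
So Y = 1. (Without the fault it would be 0.)

1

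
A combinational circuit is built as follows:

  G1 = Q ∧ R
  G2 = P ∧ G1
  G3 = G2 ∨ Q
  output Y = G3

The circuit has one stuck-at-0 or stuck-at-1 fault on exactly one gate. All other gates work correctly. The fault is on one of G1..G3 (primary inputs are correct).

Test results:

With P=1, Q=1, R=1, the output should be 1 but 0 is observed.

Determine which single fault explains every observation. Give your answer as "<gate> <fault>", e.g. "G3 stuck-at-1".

G3 stuck-at-0

Fault-free values for test 1 (P=1, Q=1, R=1): G1=1, G2=1, G3=1, giving Y=1. Observed 0.
Test 1: faults giving observed 0 are {G3 stuck-at-0}.
Only G3 stuck-at-0 is consistent with every test.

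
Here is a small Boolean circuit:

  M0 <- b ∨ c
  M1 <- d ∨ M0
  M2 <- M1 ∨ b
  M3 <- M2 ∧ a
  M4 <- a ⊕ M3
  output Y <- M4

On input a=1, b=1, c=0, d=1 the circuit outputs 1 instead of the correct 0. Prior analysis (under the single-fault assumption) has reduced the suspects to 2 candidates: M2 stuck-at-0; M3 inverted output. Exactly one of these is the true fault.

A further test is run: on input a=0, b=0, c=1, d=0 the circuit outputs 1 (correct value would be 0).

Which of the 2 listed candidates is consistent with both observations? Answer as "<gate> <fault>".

M3 inverted output

Evaluate each candidate on input a=0, b=0, c=1, d=0:
  M2 stuck-at-0: M0=1, M1=1, M2=0 [stuck-at-0], M3=0, M4=0 → 0 — eliminated
  M3 inverted output: M0=1, M1=1, M2=1, M3=1 [inverted output], M4=1 → 1 — matches
Only M3 inverted output reproduces the observed 1.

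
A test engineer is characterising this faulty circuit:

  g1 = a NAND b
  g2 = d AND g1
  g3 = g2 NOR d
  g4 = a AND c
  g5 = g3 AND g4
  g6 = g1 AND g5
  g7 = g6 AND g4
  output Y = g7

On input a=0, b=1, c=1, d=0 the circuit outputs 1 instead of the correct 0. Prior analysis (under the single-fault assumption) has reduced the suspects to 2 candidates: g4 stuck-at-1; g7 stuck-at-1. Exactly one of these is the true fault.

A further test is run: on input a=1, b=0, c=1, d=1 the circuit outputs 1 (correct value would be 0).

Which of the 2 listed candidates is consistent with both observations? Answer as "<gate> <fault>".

g7 stuck-at-1

Evaluate each candidate on input a=1, b=0, c=1, d=1:
  g4 stuck-at-1: g1=1, g2=1, g3=0, g4=1 [stuck-at-1], g5=0, g6=0, g7=0 → 0 — eliminated
  g7 stuck-at-1: g1=1, g2=1, g3=0, g4=1, g5=0, g6=0, g7=1 [stuck-at-1] → 1 — matches
Only g7 stuck-at-1 reproduces the observed 1.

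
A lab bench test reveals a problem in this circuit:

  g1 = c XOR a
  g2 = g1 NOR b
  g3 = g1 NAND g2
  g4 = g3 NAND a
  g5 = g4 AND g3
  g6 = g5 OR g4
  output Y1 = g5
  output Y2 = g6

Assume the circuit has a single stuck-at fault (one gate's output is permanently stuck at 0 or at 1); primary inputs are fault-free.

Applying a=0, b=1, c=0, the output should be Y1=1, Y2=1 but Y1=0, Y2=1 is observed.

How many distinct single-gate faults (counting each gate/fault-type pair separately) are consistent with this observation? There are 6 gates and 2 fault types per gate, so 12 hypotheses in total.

Fault-free: g1=0, g2=0, g3=1, g4=1, g5=1, g6=1 → Y1=1, Y2=1. Observed Y1=0, Y2=1.
  g1 stuck-at-0: output Y1=1, Y2=1 ✗
  g1 stuck-at-1: output Y1=1, Y2=1 ✗
  g2 stuck-at-0: output Y1=1, Y2=1 ✗
  g2 stuck-at-1: output Y1=1, Y2=1 ✗
  g3 stuck-at-0: output Y1=0, Y2=1 ✓
  g3 stuck-at-1: output Y1=1, Y2=1 ✗
  g4 stuck-at-0: output Y1=0, Y2=0 ✗
  g4 stuck-at-1: output Y1=1, Y2=1 ✗
  g5 stuck-at-0: output Y1=0, Y2=1 ✓
  g5 stuck-at-1: output Y1=1, Y2=1 ✗
  g6 stuck-at-0: output Y1=1, Y2=0 ✗
  g6 stuck-at-1: output Y1=1, Y2=1 ✗
Consistent faults: {g3 stuck-at-0, g5 stuck-at-0} — 2 in all.

2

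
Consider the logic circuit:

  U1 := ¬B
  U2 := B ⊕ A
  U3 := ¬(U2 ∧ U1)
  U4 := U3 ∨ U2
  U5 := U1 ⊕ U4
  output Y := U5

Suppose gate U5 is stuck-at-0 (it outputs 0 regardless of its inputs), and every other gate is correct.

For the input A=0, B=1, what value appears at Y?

0

Propagate with U5 forced: U1=0, U2=1, U3=1, U4=1, U5=0 [stuck-at-0].
So Y = 0. (Without the fault it would be 1.)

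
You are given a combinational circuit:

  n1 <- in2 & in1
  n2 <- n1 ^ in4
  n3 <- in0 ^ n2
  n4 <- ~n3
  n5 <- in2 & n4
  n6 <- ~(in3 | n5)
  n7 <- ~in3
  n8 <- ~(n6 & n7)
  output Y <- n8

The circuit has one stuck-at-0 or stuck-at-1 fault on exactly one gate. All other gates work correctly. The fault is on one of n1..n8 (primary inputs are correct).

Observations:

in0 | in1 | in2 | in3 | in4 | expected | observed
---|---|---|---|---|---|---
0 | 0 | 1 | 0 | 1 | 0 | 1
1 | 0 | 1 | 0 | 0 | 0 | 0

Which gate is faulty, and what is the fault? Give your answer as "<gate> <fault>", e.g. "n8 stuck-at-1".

n2 stuck-at-0

Fault-free values for test 1 (in0=0, in1=0, in2=1, in3=0, in4=1): n1=0, n2=1, n3=1, n4=0, n5=0, n6=1, n7=1, n8=0, giving Y=0. Observed 1.
Test 1: faults giving observed 1 are {n1 stuck-at-1, n2 stuck-at-0, n3 stuck-at-0, n4 stuck-at-1, n5 stuck-at-1, n6 stuck-at-0, n7 stuck-at-0, n8 stuck-at-1}.
Test 2 (in0=1, in1=0, in2=1, in3=0, in4=0): fault-free n1=0, n2=0, n3=1, n4=0, n5=0, n6=1, n7=1, n8=0 → 0; observed 0. Eliminates n1 stuck-at-1, n3 stuck-at-0, n4 stuck-at-1, n5 stuck-at-1, n6 stuck-at-0, n7 stuck-at-0, n8 stuck-at-1.
Only n2 stuck-at-0 is consistent with every test.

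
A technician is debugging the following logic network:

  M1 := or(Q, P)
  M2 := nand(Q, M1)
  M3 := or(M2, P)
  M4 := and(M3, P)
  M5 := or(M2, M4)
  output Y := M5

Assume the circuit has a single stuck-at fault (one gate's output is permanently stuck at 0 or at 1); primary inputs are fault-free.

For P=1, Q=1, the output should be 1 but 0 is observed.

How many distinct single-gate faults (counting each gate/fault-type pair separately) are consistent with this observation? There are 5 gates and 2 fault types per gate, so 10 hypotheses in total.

Fault-free: M1=1, M2=0, M3=1, M4=1, M5=1 → 1. Observed 0.
  M1 stuck-at-0: output 1 ✗
  M1 stuck-at-1: output 1 ✗
  M2 stuck-at-0: output 1 ✗
  M2 stuck-at-1: output 1 ✗
  M3 stuck-at-0: output 0 ✓
  M3 stuck-at-1: output 1 ✗
  M4 stuck-at-0: output 0 ✓
  M4 stuck-at-1: output 1 ✗
  M5 stuck-at-0: output 0 ✓
  M5 stuck-at-1: output 1 ✗
Consistent faults: {M3 stuck-at-0, M4 stuck-at-0, M5 stuck-at-0} — 3 in all.

3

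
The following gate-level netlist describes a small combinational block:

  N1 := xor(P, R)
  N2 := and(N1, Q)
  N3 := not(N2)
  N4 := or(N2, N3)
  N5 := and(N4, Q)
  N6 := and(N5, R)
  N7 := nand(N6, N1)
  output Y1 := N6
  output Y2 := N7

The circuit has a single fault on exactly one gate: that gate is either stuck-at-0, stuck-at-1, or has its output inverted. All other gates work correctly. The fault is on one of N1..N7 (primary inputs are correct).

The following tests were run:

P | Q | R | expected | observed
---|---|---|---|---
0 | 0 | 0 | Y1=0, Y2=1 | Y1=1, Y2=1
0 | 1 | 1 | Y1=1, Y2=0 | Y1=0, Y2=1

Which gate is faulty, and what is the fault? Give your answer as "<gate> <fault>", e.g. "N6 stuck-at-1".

N6 inverted output

Fault-free values for test 1 (P=0, Q=0, R=0): N1=0, N2=0, N3=1, N4=1, N5=0, N6=0, N7=1, giving Y1=0, Y2=1. Observed Y1=1, Y2=1.
Test 1: faults giving observed Y1=1, Y2=1 are {N6 stuck-at-1, N6 inverted output}.
Test 2 (P=0, Q=1, R=1): fault-free N1=1, N2=1, N3=0, N4=1, N5=1, N6=1, N7=0 → Y1=1, Y2=0; observed Y1=0, Y2=1. Eliminates N6 stuck-at-1.
Only N6 inverted output is consistent with every test.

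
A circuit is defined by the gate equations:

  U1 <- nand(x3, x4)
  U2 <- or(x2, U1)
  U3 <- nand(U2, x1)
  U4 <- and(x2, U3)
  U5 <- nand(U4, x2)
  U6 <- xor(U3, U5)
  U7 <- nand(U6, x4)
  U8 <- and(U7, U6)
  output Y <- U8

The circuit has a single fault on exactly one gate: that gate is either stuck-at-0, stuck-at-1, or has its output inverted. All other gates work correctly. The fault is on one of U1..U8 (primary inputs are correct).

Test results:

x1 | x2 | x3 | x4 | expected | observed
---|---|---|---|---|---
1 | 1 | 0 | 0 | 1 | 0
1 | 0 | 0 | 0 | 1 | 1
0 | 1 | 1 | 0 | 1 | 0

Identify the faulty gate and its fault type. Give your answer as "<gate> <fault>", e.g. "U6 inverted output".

Fault-free values for test 1 (x1=1, x2=1, x3=0, x4=0): U1=1, U2=1, U3=0, U4=0, U5=1, U6=1, U7=1, U8=1, giving Y=1. Observed 0.
Test 1: faults giving observed 0 are {U4 stuck-at-1, U4 inverted output, U5 stuck-at-0, U5 inverted output, U6 stuck-at-0, U6 inverted output, U7 stuck-at-0, U7 inverted output, U8 stuck-at-0, U8 inverted output}.
Test 2 (x1=1, x2=0, x3=0, x4=0): fault-free U1=1, U2=1, U3=0, U4=0, U5=1, U6=1, U7=1, U8=1 → 1; observed 1. Eliminates U5 stuck-at-0, U5 inverted output, U6 stuck-at-0, U6 inverted output, U7 stuck-at-0, U7 inverted output, U8 stuck-at-0, U8 inverted output.
Test 3 (x1=0, x2=1, x3=1, x4=0): fault-free U1=1, U2=1, U3=1, U4=1, U5=0, U6=1, U7=1, U8=1 → 1; observed 0. Eliminates U4 stuck-at-1.
Only U4 inverted output is consistent with every test.

U4 inverted output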